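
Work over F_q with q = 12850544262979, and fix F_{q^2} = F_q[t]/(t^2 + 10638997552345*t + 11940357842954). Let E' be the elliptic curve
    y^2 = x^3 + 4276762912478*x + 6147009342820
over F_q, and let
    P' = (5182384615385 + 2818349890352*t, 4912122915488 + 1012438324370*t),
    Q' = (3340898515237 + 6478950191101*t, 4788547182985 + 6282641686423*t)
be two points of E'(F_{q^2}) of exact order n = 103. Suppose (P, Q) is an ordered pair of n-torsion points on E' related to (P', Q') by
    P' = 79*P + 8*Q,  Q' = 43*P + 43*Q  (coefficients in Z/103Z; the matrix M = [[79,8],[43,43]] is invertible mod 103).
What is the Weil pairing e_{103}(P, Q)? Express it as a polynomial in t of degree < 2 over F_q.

8174546178439 + 4922788094591*t

e_{103}(aP+bQ,cP+dQ) = e_{103}(P,Q)^(ad-bc); with (a,b,c,d)=(79,8,43,43) this gives the det-103 law.
Hence e(P,Q) = e(P',Q')^{64} where 64 = 66^{-1} mod 103.
Double-and-add over 1100111: 7-1 doublings, 5-1 additions; each step l_{T,T}/v_{2T} or l_{T,P'}/v at Q'+S for random S.
The quotient is 12708959989415 + 2785511618327*t.
Raise to 64: e(P,Q) = 8174546178439 + 4922788094591*t in mu_{103}.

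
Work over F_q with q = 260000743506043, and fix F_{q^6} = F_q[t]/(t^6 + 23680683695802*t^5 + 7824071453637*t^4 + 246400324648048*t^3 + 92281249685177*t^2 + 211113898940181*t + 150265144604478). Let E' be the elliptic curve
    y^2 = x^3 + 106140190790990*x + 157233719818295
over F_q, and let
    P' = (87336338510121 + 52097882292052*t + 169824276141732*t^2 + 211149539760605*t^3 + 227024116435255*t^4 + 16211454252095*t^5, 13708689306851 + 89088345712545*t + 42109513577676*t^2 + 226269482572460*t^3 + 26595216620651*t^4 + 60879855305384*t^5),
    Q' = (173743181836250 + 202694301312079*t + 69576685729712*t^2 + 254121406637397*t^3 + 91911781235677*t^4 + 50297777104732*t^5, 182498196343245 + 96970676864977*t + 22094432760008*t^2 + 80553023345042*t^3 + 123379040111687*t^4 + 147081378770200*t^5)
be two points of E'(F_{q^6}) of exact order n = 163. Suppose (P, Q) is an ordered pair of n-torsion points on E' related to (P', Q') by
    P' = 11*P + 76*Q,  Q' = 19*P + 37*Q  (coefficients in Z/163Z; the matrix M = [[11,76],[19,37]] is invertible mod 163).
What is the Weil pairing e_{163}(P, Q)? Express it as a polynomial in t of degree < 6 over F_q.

e_{163} is bilinear + alternating on E[163], so e_{163}(11*P + 76*Q, 19*P + 37*Q) = e_{163}(P,Q)^(11*37-76*19).
So e_{163}(P,Q) = e_{163}(P',Q')^{58}, since 104*58 = 1 mod 163.
8-bit Miller (10100011) on E'/F_{260000743506043} with a'=106140190790990, b'=157233719818295: accumulate tangent/chord ratios at Q'+S and P'+S'.
e_{163}(P',Q') = 55224752978374 + 57134287796948*t + 111430961158092*t^2 + 36745011696210*t^3 + 243527152310425*t^4 + 233587495142539*t^5.
(55224752978374 + 57134287796948*t + 111430961158092*t^2 + 36745011696210*t^3 + 243527152310425*t^4 + 233587495142539*t^5)^{58} mod (260000743506043,f) = 85057676207204 + 9461326413012*t + 91268845243424*t^2 + 70265992664190*t^3 + 43520413382675*t^4 + 99362051292351*t^5.

85057676207204 + 9461326413012*t + 91268845243424*t^2 + 70265992664190*t^3 + 43520413382675*t^4 + 99362051292351*t^5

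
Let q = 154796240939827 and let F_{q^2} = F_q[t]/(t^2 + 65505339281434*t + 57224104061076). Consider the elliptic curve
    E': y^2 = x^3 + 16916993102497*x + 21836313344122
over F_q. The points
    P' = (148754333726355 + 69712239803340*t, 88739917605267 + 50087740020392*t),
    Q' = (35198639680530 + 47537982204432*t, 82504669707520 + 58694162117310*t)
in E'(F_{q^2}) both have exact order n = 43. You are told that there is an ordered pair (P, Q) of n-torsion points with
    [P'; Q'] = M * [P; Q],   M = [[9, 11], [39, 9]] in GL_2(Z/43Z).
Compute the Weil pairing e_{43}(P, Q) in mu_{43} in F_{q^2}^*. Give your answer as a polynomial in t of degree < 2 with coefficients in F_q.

78957854997301 + 12051264177976*t

The 43-Weil pairing on E[43] over F_{154796240939827} is alternating-bilinear: e_{43}(P',Q') = e_{43}(P,Q)^det(M).
det(M) mod 43 = 39; its inverse in (Z/43)^* is 32 (check: 39*32 mod 43 = 1).
6-bit Miller (101011) on E'/F_{154796240939827} with a'=16916993102497, b'=21836313344122: accumulate tangent/chord ratios at Q'+S and P'+S'.
The quotient is 130181985599594 + 136782815566153*t.
e_{43}(P,Q) = (130181985599594 + 136782815566153*t)^{32} = 78957854997301 + 12051264177976*t.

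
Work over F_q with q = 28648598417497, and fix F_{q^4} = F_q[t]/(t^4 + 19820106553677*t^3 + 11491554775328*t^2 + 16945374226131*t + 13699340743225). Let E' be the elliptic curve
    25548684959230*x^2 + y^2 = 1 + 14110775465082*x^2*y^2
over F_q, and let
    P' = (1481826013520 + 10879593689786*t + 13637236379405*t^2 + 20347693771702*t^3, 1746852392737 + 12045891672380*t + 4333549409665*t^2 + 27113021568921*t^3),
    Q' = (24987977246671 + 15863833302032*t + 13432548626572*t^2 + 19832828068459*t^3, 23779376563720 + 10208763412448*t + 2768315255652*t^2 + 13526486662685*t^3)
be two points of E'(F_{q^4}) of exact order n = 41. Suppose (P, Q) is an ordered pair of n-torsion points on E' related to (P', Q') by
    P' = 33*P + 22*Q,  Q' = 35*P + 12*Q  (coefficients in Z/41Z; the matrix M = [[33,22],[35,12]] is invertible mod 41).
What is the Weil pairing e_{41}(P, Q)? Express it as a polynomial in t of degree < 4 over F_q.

10950916595742 + 24109046808647*t + 26091520460182*t^2 + 22765865813682*t^3

Under M = [[33,22],[35,12]] in GL_2(Z/41), e_{41}(P',Q') = e_{41}(P,Q)^(33*12-22*35 mod 41).
det M = 33*12 - 22*35 = -374 = 36 (mod 41); 36^{-1} = 8 (mod 41).
Edwards a_E,d_E -> Montgomery A=25579721704743,B=14338955741281 -> Weierstrass 7859776402960,16014078331374 via alpha=16159442876551,beta=2859477373537.
Run Miller on y^2=x^3+7859776402960*x+16014078331374 over F_{28648598417497}: ladder 101001 (6 bits); e = f_P(D_Q)/f_Q(D_P).
So e_{41}(P',Q') = 14190262585315 + 24190170679363*t + 884568907438*t^2 + 16207264832261*t^3.
Finally e_{41}(P,Q) = 10950916595742 + 24109046808647*t + 26091520460182*t^2 + 22765865813682*t^3.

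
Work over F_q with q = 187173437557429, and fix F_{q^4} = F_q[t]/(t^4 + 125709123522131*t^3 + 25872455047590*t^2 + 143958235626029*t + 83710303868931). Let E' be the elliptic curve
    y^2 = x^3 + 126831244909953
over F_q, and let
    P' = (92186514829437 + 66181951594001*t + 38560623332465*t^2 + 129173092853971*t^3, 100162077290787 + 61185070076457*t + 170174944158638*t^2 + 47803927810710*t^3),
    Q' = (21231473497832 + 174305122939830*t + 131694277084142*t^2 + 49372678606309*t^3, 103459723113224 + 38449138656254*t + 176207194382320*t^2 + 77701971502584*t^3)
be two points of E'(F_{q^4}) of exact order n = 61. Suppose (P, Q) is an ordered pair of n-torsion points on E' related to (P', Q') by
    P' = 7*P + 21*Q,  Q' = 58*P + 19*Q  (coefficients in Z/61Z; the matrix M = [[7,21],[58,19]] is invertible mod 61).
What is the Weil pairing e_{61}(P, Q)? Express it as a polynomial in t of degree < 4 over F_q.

Under M = [[7,21],[58,19]] in GL_2(Z/61), e_{61}(P',Q') = e_{61}(P,Q)^(7*19-21*58 mod 61).
7*19 - 21*58 = -1085; reduced mod 61: det = 13, inverse 47.
6-bit Miller (111101) on E'/F_{187173437557429} with a'=0, b'=126831244909953: accumulate tangent/chord ratios at Q'+S and P'+S'.
So e_{61}(P',Q') = 151772757803819 + 118092329326817*t + 40428894781750*t^2 + 3797654091612*t^3.
Raise to 47: e(P,Q) = 186291785607381 + 71969535565633*t + 23730480279087*t^2 + 39433540364775*t^3 in mu_{61}.

186291785607381 + 71969535565633*t + 23730480279087*t^2 + 39433540364775*t^3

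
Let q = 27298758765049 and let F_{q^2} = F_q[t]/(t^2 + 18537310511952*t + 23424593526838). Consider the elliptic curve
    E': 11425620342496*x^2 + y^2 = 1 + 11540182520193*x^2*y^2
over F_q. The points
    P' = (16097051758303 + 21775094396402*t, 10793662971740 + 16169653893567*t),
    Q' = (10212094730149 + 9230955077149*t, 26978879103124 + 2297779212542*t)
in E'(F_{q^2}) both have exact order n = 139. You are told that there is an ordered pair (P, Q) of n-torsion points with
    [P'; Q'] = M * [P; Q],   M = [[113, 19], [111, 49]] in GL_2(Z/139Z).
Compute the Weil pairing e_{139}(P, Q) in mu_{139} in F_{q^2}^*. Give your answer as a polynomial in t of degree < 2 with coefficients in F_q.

Since e_{139}(P,P)=e_{139}(Q,Q)=1 and e_{139}(Q,P)=e_{139}(P,Q)^{-1}, expanding e_{139}(113*P + 19*Q,111*P + 49*Q) leaves e(P,Q)^det(M).
Inverting 92 mod 139: 68. Thus e_{139}(P,Q) = e(P',Q')^{68}.
Edwards a_E,d_E -> Montgomery A=19015778952847,B=19182488744730 -> Weierstrass 14019744808986,9927785912109 via alpha=26576599447989,beta=6796049146838.
Run Miller on y^2=x^3+14019744808986*x+9927785912109 over F_{27298758765049}: ladder 10001011 (8 bits); e = f_P(D_Q)/f_Q(D_P).
Result: e(P',Q') = 19671667268407 + 10948066258551*t.
Raise to 68: e(P,Q) = 2721160695413 + 14697426092735*t in mu_{139}.

2721160695413 + 14697426092735*t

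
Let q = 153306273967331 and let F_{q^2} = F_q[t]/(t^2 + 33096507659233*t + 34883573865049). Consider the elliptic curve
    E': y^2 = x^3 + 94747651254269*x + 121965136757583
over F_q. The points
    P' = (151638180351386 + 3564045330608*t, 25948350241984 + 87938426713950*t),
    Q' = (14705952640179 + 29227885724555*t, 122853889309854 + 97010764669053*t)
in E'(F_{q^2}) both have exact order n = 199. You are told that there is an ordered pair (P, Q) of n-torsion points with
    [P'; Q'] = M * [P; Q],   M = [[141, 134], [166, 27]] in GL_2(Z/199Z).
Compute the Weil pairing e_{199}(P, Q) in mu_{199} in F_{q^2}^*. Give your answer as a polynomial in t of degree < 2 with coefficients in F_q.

e_{199}(aP+bQ,cP+dQ) = e_{199}(P,Q)^(ad-bc); with (a,b,c,d)=(141,134,166,27) this gives the det-199 law.
So e_{199}(P,Q) = e_{199}(P',Q')^{145}, since 70*145 = 1 mod 199.
n = 199 = (11000111)_2 (8 bits, wt 5); accumulate f_{199,P'}(Q'+S)/f_{199,P'}(S) along the 7-step ladder.
The quotient is 63816587806775 + 45077188052889*t.
Finally e_{199}(P,Q) = 143746820903400 + 48497581130124*t.

143746820903400 + 48497581130124*t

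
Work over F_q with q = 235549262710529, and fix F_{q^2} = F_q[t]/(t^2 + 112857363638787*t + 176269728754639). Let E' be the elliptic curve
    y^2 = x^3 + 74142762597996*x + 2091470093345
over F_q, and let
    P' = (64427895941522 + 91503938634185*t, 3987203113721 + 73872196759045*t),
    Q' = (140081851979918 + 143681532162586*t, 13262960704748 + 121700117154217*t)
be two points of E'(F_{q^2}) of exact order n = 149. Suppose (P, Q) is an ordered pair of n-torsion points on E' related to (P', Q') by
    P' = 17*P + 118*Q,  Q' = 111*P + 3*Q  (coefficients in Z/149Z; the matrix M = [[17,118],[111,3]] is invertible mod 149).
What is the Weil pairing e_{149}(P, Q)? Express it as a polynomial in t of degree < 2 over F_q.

228844126195878 + 168559440071638*t

Under M = [[17,118],[111,3]] in GL_2(Z/149), e_{149}(P',Q') = e_{149}(P,Q)^(17*3-118*111 mod 149).
Inverting 65 mod 149: 94. Thus e_{149}(P,Q) = e(P',Q')^{94}.
Build f_{149,P'} and f_{149,Q'} via the 8-bit ladder of 149=10010101_2; evaluate at shifted divisors; quotient in F_{235549262710529^2}.
e_{149}(P',Q') = 48083174347530 + 134573234453609*t.
Thus e_{149}(P,Q) = 228844126195878 + 168559440071638*t.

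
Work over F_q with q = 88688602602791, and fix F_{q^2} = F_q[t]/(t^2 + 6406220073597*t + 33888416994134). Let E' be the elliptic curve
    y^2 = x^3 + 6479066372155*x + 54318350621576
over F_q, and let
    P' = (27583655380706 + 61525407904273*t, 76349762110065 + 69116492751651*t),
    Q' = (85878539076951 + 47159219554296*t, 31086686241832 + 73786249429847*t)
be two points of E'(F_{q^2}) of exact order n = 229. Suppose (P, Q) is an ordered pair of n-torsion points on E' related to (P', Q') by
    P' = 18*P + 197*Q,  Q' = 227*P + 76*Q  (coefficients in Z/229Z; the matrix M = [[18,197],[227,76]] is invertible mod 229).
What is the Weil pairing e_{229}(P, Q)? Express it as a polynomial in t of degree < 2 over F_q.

12376224257225 + 45988992477519*t

Since e_{229}(P,P)=e_{229}(Q,Q)=1 and e_{229}(Q,P)=e_{229}(P,Q)^{-1}, expanding e_{229}(18*P + 197*Q,227*P + 76*Q) leaves e(P,Q)^det(M).
So e_{229}(P,Q) = e_{229}(P',Q')^{193}, since 159*193 = 1 mod 229.
Run Miller on y^2=x^3+6479066372155*x+54318350621576 over F_{88688602602791}: ladder 11100101 (8 bits); e = f_P(D_Q)/f_Q(D_P).
Result: e(P',Q') = 81910916474822 + 69048866145952*t.
(81910916474822 + 69048866145952*t)^{193} mod (88688602602791,f) = 12376224257225 + 45988992477519*t.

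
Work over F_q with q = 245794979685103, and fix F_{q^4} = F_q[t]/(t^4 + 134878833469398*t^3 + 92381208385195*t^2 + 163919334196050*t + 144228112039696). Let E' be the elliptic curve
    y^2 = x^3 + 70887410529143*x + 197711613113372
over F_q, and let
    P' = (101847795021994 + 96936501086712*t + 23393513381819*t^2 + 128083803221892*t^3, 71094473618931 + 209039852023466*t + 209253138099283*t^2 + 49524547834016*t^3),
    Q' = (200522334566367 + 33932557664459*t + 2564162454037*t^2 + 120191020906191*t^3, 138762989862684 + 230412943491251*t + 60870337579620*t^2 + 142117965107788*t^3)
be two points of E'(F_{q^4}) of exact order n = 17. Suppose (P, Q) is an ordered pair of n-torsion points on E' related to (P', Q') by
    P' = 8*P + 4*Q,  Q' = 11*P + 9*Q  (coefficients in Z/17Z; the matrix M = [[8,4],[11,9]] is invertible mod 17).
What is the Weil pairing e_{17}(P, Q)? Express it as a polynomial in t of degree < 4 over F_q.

Alternating bilinearity on E[17] (values in mu_{17} in F_{245794979685103^4}) gives e(P',Q') = e(P,Q)^det(M).
det M = 8*9 - 4*11 = 28 = 11 (mod 17); 11^{-1} = 14 (mod 17).
Build f_{17,P'} and f_{17,Q'} via the 5-bit ladder of 17=10001_2; evaluate at shifted divisors; quotient in F_{245794979685103^4}.
e_{17}(P',Q') = 140368298662081 + 135300923682446*t + 108617319347866*t^2 + 143506424009444*t^3.
Raise to 14: e(P,Q) = 53993839812038 + 242745563417348*t + 164326868755029*t^2 + 85394544364764*t^3 in mu_{17}.

53993839812038 + 242745563417348*t + 164326868755029*t^2 + 85394544364764*t^3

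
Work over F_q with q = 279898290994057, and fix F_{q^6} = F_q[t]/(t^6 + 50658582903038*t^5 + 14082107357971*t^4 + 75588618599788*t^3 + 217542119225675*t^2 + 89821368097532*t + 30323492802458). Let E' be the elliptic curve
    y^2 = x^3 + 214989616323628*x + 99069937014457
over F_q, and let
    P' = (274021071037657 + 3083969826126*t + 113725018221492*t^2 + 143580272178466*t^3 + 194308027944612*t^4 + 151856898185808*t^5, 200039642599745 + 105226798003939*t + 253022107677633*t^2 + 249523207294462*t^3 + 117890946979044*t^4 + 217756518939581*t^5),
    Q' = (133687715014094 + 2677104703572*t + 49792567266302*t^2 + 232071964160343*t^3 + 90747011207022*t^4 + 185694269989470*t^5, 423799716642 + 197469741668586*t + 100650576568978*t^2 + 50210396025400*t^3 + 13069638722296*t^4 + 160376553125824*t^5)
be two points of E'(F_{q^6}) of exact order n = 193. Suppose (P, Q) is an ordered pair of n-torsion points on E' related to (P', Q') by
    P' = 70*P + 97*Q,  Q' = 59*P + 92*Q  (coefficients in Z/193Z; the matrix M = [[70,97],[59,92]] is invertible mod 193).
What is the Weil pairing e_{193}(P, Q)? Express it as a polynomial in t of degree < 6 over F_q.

141445279895980 + 139916859005110*t + 19271349976166*t^2 + 194627940544899*t^3 + 206724176934756*t^4 + 77811707640195*t^5

The 193-Weil pairing on E[193] over F_{279898290994057} is alternating-bilinear: e_{193}(P',Q') = e_{193}(P,Q)^det(M).
70*92 - 97*59 = 717; reduced mod 193: det = 138, inverse 7.
n = 193 = (11000001)_2 (8 bits, wt 3); accumulate f_{193,P'}(Q'+S)/f_{193,P'}(S) along the 7-step ladder.
The quotient is 274918532011012 + 153579167740429*t + 171841584900765*t^2 + 203559988422708*t^3 + 202151031545864*t^4 + 206512733875114*t^5.
Thus e_{193}(P,Q) = 141445279895980 + 139916859005110*t + 19271349976166*t^2 + 194627940544899*t^3 + 206724176934756*t^4 + 77811707640195*t^5.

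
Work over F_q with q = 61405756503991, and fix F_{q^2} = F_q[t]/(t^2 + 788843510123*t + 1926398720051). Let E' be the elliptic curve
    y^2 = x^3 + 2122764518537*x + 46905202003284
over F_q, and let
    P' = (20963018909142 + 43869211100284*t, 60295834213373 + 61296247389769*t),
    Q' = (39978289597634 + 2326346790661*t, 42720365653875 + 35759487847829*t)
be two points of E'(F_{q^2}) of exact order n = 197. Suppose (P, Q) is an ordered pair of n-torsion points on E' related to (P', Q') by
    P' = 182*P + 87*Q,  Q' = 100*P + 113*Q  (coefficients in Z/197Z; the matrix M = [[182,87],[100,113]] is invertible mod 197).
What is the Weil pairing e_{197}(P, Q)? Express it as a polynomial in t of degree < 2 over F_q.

Under M = [[182,87],[100,113]] in GL_2(Z/197), e_{197}(P',Q') = e_{197}(P,Q)^(182*113-87*100 mod 197).
So e_{197}(P,Q) = e_{197}(P',Q')^{30}, since 46*30 = 1 mod 197.
Build f_{197,P'} and f_{197,Q'} via the 8-bit ladder of 197=11000101_2; evaluate at shifted divisors; quotient in F_{61405756503991^2}.
Result: e(P',Q') = 1667799866341 + 52373520896098*t.
Finally e_{197}(P,Q) = 48268949914640 + 10259565570750*t.

48268949914640 + 10259565570750*t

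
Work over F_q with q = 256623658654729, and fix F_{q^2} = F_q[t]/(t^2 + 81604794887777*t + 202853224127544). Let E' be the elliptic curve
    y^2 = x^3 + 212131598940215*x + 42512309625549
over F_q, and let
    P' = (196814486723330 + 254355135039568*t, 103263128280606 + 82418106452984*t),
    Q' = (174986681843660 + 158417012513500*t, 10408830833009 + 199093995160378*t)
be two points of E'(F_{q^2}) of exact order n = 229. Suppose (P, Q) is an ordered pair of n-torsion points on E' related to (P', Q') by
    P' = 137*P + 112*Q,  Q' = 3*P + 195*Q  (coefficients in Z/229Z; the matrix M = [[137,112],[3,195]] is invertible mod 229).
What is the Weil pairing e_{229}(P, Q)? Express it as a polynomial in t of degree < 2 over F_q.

248297219877925 + 235641702263341*t

e_{229} is bilinear + alternating on E[229], so e_{229}(137*P + 112*Q, 3*P + 195*Q) = e_{229}(P,Q)^(137*195-112*3).
det M = 137*195 - 112*3 = 26379 = 44 (mod 229); 44^{-1} = 203 (mod 229).
Run Miller on y^2=x^3+212131598940215*x+42512309625549 over F_{256623658654729}: ladder 11100101 (8 bits); e = f_P(D_Q)/f_Q(D_P).
The quotient is 46980022787325 + 133142064394840*t.
(46980022787325 + 133142064394840*t)^{203} mod (256623658654729,f) = 248297219877925 + 235641702263341*t.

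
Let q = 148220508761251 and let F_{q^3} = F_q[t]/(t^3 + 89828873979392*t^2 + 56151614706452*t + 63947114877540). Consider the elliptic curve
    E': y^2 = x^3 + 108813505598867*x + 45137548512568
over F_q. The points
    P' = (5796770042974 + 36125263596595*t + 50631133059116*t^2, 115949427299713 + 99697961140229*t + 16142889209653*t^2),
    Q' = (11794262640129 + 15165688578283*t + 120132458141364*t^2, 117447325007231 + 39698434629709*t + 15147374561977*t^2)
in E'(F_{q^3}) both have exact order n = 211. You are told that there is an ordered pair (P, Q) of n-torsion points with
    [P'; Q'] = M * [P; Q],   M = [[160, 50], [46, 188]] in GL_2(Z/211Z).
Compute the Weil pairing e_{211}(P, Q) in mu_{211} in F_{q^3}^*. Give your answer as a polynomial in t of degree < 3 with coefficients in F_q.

57478781469961 + 24758203437180*t + 127011104541817*t^2

e_{211}(aP+bQ,cP+dQ) = e_{211}(P,Q)^(ad-bc); with (a,b,c,d)=(160,50,46,188) this gives the det-211 law.
Hence e(P,Q) = e(P',Q')^{126} where 126 = 139^{-1} mod 211.
8-bit Miller (11010011) on E'/F_{148220508761251} with a'=108813505598867, b'=45137548512568: accumulate tangent/chord ratios at Q'+S and P'+S'.
The quotient is 10340589539697 + 98944907685530*t + 73018654170063*t^2.
Hence e(P,Q) = 57478781469961 + 24758203437180*t + 127011104541817*t^2 in F_{148220508761251^3}^*.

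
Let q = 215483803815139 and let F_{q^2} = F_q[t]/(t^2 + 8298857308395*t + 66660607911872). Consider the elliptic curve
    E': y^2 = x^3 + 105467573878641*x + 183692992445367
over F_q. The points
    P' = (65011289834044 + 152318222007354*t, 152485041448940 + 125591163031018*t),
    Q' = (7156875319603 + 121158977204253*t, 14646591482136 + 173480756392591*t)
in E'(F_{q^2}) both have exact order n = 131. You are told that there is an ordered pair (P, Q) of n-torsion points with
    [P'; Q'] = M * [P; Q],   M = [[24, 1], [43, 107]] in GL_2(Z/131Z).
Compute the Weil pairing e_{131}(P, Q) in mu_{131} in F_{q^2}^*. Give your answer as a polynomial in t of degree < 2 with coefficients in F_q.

e_{131}(aP+bQ,cP+dQ) = e_{131}(P,Q)^(ad-bc); with (a,b,c,d)=(24,1,43,107) this gives the det-131 law.
24*107 - 1*43 = 2525; reduced mod 131: det = 36, inverse 91.
8-bit Miller (10000011) on E'/F_{215483803815139} with a'=105467573878641, b'=183692992445367: accumulate tangent/chord ratios at Q'+S and P'+S'.
f_P(D_Q)/f_Q(D_P) = 72507192412199 + 132390175633867*t.
(72507192412199 + 132390175633867*t)^{91} mod (215483803815139,f) = 100375530539997 + 120275332709591*t.

100375530539997 + 120275332709591*t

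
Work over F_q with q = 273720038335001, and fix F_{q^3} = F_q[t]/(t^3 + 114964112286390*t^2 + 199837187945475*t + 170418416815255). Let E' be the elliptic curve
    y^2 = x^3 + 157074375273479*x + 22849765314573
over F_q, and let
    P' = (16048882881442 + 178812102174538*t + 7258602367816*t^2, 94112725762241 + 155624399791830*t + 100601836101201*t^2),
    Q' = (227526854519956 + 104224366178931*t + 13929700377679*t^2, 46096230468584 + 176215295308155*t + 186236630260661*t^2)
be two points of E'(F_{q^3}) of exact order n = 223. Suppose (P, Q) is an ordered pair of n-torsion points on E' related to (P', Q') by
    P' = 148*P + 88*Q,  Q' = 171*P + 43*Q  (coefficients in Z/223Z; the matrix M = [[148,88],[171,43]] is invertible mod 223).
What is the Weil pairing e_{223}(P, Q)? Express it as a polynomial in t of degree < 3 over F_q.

231645521140698 + 182738523806387*t + 87148887762537*t^2

Since e_{223}(P,P)=e_{223}(Q,Q)=1 and e_{223}(Q,P)=e_{223}(P,Q)^{-1}, expanding e_{223}(148*P + 88*Q,171*P + 43*Q) leaves e(P,Q)^det(M).
Hence e(P,Q) = e(P',Q')^{103} where 103 = 13^{-1} mod 223.
Build f_{223,P'} and f_{223,Q'} via the 8-bit ladder of 223=11011111_2; evaluate at shifted divisors; quotient in F_{273720038335001^3}.
Miller gives e_{223}(P',Q') = 219461724750171 + 118702569059216*t + 191802239461004*t^2 in F_{273720038335001^3}.
Thus e_{223}(P,Q) = 231645521140698 + 182738523806387*t + 87148887762537*t^2.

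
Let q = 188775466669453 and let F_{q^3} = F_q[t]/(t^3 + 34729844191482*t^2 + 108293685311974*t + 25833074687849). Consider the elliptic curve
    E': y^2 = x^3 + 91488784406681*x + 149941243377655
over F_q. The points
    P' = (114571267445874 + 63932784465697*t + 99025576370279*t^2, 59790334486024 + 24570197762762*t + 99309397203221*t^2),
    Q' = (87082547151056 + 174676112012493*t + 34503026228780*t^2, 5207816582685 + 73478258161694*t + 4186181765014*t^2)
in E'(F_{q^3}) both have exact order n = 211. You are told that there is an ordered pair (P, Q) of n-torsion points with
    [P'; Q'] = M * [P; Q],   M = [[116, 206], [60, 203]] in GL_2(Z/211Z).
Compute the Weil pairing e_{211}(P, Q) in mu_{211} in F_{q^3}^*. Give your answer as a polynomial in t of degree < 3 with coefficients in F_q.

e_{211}(aP+bQ,cP+dQ) = e_{211}(P,Q)^(ad-bc); with (a,b,c,d)=(116,206,60,203) this gives the det-211 law.
det(M) mod 211 = 5; its inverse in (Z/211)^* is 169 (check: 5*169 mod 211 = 1).
Run Miller on y^2=x^3+91488784406681*x+149941243377655 over F_{188775466669453}: ladder 11010011 (8 bits); e = f_P(D_Q)/f_Q(D_P).
The quotient is 38069464671055 + 22306930010337*t + 130797236938946*t^2.
e_{211}(P,Q) = (38069464671055 + 22306930010337*t + 130797236938946*t^2)^{169} = 171240155802772 + 110191215352317*t + 72490967632367*t^2.

171240155802772 + 110191215352317*t + 72490967632367*t^2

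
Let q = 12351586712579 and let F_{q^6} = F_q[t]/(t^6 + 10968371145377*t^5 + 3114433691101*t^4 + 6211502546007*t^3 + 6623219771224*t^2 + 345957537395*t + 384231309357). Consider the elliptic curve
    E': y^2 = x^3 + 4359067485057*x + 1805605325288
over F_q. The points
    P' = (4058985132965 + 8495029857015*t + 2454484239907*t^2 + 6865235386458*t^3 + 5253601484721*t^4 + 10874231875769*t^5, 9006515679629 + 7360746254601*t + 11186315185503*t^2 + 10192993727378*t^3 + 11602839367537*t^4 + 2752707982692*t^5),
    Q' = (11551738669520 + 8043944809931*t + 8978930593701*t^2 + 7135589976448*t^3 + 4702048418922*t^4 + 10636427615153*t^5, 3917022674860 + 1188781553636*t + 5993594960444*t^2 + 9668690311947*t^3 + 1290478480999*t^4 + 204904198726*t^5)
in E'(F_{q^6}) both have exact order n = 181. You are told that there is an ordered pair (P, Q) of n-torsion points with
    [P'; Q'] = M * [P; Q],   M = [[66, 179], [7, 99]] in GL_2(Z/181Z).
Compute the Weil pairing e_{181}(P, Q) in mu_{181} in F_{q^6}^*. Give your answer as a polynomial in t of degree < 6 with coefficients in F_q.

Alternating bilinearity on E[181] (values in mu_{181} in F_{12351586712579^6}) gives e(P',Q') = e(P,Q)^det(M).
det M = 66*99 - 179*7 = 5281 = 32 (mod 181); 32^{-1} = 17 (mod 181).
Build f_{181,P'} and f_{181,Q'} via the 8-bit ladder of 181=10110101_2; evaluate at shifted divisors; quotient in F_{12351586712579^6}.
The quotient is 4533683967582 + 11100587365627*t + 7485961767556*t^2 + 427378762686*t^3 + 7859174686870*t^4 + 2178745360713*t^5.
Hence e(P,Q) = 2691416744272 + 3173962492056*t + 6271492182721*t^2 + 2280051238035*t^3 + 5065421373227*t^4 + 2447765677432*t^5 in F_{12351586712579^6}^*.

2691416744272 + 3173962492056*t + 6271492182721*t^2 + 2280051238035*t^3 + 5065421373227*t^4 + 2447765677432*t^5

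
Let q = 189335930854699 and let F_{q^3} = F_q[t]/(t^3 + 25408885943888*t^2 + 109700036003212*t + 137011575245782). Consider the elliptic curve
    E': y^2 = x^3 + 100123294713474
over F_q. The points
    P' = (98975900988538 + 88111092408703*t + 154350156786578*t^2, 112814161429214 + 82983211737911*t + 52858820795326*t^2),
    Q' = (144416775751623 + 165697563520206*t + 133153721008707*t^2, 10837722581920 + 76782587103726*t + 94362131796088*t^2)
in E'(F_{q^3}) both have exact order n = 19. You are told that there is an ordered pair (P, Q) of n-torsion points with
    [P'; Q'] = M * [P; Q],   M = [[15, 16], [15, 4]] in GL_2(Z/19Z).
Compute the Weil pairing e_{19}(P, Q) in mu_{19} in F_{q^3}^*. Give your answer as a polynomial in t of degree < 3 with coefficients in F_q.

e_{19} is bilinear + alternating on E[19], so e_{19}(15*P + 16*Q, 15*P + 4*Q) = e_{19}(P,Q)^(15*4-16*15).
det M = 15*4 - 16*15 = -180 = 10 (mod 19); 10^{-1} = 2 (mod 19).
Miller loop for e_{19} over F_{189335930854699^3}: bits of 19 = 10011; 4 double steps + 2 add steps, l/v at each.
Result: e(P',Q') = 113562761095358 + 89904178484884*t + 147930762998230*t^2.
Hence e(P,Q) = 142827271153194 + 79462389645224*t + 175194184633581*t^2 in F_{189335930854699^3}^*.

142827271153194 + 79462389645224*t + 175194184633581*t^2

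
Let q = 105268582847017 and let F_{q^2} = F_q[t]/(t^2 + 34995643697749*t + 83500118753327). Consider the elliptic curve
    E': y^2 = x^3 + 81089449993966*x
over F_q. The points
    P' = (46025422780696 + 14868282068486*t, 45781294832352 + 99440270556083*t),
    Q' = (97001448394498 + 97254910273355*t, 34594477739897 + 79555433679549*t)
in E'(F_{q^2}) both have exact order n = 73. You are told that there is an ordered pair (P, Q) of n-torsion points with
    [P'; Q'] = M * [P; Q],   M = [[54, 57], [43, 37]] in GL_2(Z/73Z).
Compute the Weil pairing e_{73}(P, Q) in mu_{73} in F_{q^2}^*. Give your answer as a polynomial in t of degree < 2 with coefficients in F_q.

e_{73}(aP+bQ,cP+dQ) = e_{73}(P,Q)^(ad-bc); with (a,b,c,d)=(54,57,43,37) this gives the det-73 law.
Hence e(P,Q) = e(P',Q')^{34} where 34 = 58^{-1} mod 73.
Miller loop for e_{73} over F_{105268582847017^2}: bits of 73 = 1001001; 6 double steps + 2 add steps, l/v at each.
e_{73}(P',Q') = 96139156367974 + 74110424702751*t.
(96139156367974 + 74110424702751*t)^{34} mod (105268582847017,f) = 93168639308307 + 91744575008137*t.

93168639308307 + 91744575008137*t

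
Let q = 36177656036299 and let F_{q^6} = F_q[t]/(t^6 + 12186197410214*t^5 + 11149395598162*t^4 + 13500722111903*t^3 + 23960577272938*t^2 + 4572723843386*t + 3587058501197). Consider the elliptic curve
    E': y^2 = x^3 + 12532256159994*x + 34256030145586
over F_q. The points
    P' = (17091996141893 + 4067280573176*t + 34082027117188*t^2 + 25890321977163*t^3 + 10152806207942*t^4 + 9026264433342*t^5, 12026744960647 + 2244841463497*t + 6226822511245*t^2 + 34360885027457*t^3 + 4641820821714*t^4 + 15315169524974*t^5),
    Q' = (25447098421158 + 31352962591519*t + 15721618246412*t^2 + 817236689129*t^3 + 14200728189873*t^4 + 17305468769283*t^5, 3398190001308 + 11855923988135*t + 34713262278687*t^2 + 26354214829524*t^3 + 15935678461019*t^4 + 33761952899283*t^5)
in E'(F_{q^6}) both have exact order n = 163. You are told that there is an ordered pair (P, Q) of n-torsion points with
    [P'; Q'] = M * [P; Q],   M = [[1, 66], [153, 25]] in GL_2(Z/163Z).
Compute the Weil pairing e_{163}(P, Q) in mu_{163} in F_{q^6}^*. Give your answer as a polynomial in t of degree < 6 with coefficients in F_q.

20101954557322 + 12395093771005*t + 23887948029282*t^2 + 30084809631156*t^3 + 32702033186854*t^4 + 3757731827726*t^5

The 163-Weil pairing on E[163] over F_{36177656036299} is alternating-bilinear: e_{163}(P',Q') = e_{163}(P,Q)^det(M).
det M = 1*25 - 66*153 = -10073 = 33 (mod 163); 33^{-1} = 84 (mod 163).
Run Miller on y^2=x^3+12532256159994*x+34256030145586 over F_{36177656036299}: ladder 10100011 (8 bits); e = f_P(D_Q)/f_Q(D_P).
So e_{163}(P',Q') = 11571922120024 + 23913554595571*t + 485313181628*t^2 + 18415209726215*t^3 + 25506381587199*t^4 + 8769248779324*t^5.
Thus e_{163}(P,Q) = 20101954557322 + 12395093771005*t + 23887948029282*t^2 + 30084809631156*t^3 + 32702033186854*t^4 + 3757731827726*t^5.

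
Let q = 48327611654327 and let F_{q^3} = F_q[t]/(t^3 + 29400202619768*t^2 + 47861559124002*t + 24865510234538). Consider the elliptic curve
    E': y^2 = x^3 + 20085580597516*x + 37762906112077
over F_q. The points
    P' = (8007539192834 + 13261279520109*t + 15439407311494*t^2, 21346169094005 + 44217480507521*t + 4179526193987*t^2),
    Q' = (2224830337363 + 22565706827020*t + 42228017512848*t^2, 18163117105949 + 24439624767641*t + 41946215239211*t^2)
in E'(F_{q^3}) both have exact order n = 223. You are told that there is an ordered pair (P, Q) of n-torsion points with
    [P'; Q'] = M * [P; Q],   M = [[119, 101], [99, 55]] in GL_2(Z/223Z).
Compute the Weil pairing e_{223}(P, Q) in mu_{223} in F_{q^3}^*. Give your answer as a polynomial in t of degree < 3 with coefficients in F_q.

16742658440573 + 16647799314387*t + 11311169115738*t^2

Under M = [[119,101],[99,55]] in GL_2(Z/223), e_{223}(P',Q') = e_{223}(P,Q)^(119*55-101*99 mod 223).
det(M) mod 223 = 114; its inverse in (Z/223)^* is 45 (check: 114*45 mod 223 = 1).
Run Miller on y^2=x^3+20085580597516*x+37762906112077 over F_{48327611654327}: ladder 11011111 (8 bits); e = f_P(D_Q)/f_Q(D_P).
The quotient is 43341909824833 + 3023453938441*t + 15233191730018*t^2.
Hence e(P,Q) = 16742658440573 + 16647799314387*t + 11311169115738*t^2 in F_{48327611654327^3}^*.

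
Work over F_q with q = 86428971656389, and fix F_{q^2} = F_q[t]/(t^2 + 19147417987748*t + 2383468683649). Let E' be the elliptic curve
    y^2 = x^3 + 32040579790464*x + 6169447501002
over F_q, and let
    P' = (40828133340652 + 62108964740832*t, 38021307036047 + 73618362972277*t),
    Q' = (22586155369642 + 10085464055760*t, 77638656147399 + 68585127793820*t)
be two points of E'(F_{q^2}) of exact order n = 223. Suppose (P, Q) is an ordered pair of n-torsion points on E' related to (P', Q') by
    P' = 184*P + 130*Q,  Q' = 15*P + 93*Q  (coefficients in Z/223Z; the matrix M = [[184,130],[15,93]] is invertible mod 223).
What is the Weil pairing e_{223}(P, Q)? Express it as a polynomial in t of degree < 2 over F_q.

20825493163201 + 5427542780706*t

e_{223} is bilinear + alternating on E[223], so e_{223}(184*P + 130*Q, 15*P + 93*Q) = e_{223}(P,Q)^(184*93-130*15).
So e_{223}(P,Q) = e_{223}(P',Q')^{111}, since 221*111 = 1 mod 223.
8-bit Miller (11011111) on E'/F_{86428971656389} with a'=32040579790464, b'=6169447501002: accumulate tangent/chord ratios at Q'+S and P'+S'.
The quotient is 69723580897112 + 12936048122743*t.
Hence e(P,Q) = 20825493163201 + 5427542780706*t in F_{86428971656389^2}^*.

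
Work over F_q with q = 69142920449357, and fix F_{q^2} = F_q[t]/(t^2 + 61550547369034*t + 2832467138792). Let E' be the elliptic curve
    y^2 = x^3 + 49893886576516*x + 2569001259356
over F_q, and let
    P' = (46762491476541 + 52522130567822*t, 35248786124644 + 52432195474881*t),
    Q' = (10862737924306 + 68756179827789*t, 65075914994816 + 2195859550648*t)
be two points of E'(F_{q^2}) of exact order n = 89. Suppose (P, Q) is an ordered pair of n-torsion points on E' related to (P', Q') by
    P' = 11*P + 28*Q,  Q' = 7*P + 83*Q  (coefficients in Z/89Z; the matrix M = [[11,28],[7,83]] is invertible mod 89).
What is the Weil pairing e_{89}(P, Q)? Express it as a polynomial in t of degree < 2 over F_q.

Alternating bilinearity on E[89] (values in mu_{89} in F_{69142920449357^2}) gives e(P',Q') = e(P,Q)^det(M).
det(M) mod 89 = 5; its inverse in (Z/89)^* is 18 (check: 5*18 mod 89 = 1).
Build f_{89,P'} and f_{89,Q'} via the 7-bit ladder of 89=1011001_2; evaluate at shifted divisors; quotient in F_{69142920449357^2}.
Result: e(P',Q') = 15930662893863 + 50906374391801*t.
Finally e_{89}(P,Q) = 38153789260185 + 57679188353160*t.

38153789260185 + 57679188353160*t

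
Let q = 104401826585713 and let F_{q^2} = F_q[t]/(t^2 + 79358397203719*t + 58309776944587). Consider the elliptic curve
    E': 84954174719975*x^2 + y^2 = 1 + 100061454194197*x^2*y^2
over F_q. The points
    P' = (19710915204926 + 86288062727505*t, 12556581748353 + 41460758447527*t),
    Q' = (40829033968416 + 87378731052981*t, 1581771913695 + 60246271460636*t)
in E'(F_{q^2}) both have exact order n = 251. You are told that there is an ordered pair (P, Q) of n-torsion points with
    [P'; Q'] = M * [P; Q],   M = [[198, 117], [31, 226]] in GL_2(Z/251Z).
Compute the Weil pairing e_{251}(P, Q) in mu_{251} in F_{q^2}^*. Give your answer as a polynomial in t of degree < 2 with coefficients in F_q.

Alternating bilinearity on E[251] (values in mu_{251} in F_{104401826585713^2}) gives e(P',Q') = e(P,Q)^det(M).
det M = 198*226 - 117*31 = 41121 = 208 (mod 251); 208^{-1} = 35 (mod 251).
Map (x,y)_Ed via u=(1+y)/(1-y), v=(1+y)/((1-y)x) to Montgomery A=50404116323012,B=3677474280290; then to (a',b')=(62316426315433,21680144013122).
Run Miller on y^2=x^3+62316426315433*x+21680144013122 over F_{104401826585713}: ladder 11111011 (8 bits); e = f_P(D_Q)/f_Q(D_P).
So e_{251}(P',Q') = 61738959622261 + 43891593902566*t.
Thus e_{251}(P,Q) = 45217179779577 + 13003656965028*t.

45217179779577 + 13003656965028*t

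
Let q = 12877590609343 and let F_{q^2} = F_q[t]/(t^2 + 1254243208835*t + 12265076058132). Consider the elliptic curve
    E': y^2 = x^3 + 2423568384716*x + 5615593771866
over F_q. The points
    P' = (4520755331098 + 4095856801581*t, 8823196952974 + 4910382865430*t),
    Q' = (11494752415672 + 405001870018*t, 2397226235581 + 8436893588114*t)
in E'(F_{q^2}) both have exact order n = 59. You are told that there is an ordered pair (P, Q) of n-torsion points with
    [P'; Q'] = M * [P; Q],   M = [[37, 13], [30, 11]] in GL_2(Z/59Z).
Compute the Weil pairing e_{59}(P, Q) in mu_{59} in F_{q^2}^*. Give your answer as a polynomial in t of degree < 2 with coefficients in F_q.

e_{59} is bilinear + alternating on E[59], so e_{59}(37*P + 13*Q, 30*P + 11*Q) = e_{59}(P,Q)^(37*11-13*30).
Inverting 17 mod 59: 7. Thus e_{59}(P,Q) = e(P',Q')^{7}.
Double-and-add over 111011: 6-1 doublings, 5-1 additions; each step l_{T,T}/v_{2T} or l_{T,P'}/v at Q'+S for random S.
Miller gives e_{59}(P',Q') = 10006302797075 + 9915395366187*t in F_{12877590609343^2}.
e_{59}(P,Q) = (10006302797075 + 9915395366187*t)^{7} = 5666262262643 + 3113734791282*t.

5666262262643 + 3113734791282*t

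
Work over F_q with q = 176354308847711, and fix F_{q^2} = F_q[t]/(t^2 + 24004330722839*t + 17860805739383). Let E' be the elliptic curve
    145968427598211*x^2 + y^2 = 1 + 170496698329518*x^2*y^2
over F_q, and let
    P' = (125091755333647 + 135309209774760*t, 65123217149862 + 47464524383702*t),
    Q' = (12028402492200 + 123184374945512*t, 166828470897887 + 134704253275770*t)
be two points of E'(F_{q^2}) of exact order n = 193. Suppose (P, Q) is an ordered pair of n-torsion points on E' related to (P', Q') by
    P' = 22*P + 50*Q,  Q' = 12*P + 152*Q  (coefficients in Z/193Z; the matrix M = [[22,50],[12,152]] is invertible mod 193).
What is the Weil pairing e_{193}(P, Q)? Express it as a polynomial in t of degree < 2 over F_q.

152612128248829 + 17287854565765*t

e_{193}(aP+bQ,cP+dQ) = e_{193}(P,Q)^(ad-bc); with (a,b,c,d)=(22,50,12,152) this gives the det-193 law.
Inverting 42 mod 193: 23. Thus e_{193}(P,Q) = e(P',Q')^{23}.
Edwards->Montgomery: u=(1+y)/(1-y), v=u/x -> 7953985534475v^2=u^3+131720758360717u^2+u; then x_W=37956509529101u+140921342078477: y^2=x^3+58117471657465*x+117621523280247.
Double-and-add over 11000001: 8-1 doublings, 3-1 additions; each step l_{T,T}/v_{2T} or l_{T,P'}/v at Q'+S for random S.
Result: e(P',Q') = 169478928970486 + 111013893302450*t.
(169478928970486 + 111013893302450*t)^{23} mod (176354308847711,f) = 152612128248829 + 17287854565765*t.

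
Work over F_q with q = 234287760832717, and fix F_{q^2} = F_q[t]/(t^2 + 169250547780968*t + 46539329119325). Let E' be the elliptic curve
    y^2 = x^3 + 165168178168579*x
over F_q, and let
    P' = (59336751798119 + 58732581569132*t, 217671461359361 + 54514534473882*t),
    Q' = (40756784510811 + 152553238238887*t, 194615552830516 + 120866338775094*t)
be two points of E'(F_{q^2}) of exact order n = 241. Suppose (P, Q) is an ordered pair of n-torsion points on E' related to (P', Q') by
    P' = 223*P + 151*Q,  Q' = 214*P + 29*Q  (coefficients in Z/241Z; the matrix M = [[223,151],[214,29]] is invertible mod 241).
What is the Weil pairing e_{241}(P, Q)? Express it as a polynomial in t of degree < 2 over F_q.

Alternating bilinearity on E[241] (values in mu_{241} in F_{234287760832717^2}) gives e(P',Q') = e(P,Q)^det(M).
Inverting 181 mod 241: 4. Thus e_{241}(P,Q) = e(P',Q')^{4}.
Miller loop for e_{241} over F_{234287760832717^2}: bits of 241 = 11110001; 7 double steps + 4 add steps, l/v at each.
So e_{241}(P',Q') = 49749770555763 + 148761385117550*t.
(49749770555763 + 148761385117550*t)^{4} mod (234287760832717,f) = 130867336168911 + 10076622129675*t.

130867336168911 + 10076622129675*t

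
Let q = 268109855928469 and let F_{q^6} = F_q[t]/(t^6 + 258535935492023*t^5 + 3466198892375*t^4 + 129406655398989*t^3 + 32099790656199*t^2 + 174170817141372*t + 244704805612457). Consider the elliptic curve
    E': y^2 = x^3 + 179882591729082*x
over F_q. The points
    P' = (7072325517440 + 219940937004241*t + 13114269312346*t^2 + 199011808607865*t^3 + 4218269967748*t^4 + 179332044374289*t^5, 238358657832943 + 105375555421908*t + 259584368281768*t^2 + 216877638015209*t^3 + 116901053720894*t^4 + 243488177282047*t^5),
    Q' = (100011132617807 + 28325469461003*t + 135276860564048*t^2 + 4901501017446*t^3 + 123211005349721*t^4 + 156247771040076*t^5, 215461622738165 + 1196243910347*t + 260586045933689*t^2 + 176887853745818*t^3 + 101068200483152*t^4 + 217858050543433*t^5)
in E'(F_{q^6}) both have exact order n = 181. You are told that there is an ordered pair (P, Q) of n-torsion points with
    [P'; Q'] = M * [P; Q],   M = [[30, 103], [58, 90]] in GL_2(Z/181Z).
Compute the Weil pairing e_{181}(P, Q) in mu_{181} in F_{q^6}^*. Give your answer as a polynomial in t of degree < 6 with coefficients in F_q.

Under M = [[30,103],[58,90]] in GL_2(Z/181), e_{181}(P',Q') = e_{181}(P,Q)^(30*90-103*58 mod 181).
So e_{181}(P,Q) = e_{181}(P',Q')^{147}, since 165*147 = 1 mod 181.
Build f_{181,P'} and f_{181,Q'} via the 8-bit ladder of 181=10110101_2; evaluate at shifted divisors; quotient in F_{268109855928469^6}.
Result: e(P',Q') = 51038907951671 + 220154653306085*t + 44878350513632*t^2 + 262251231484948*t^3 + 176106887267641*t^4 + 107525917976674*t^5.
(51038907951671 + 220154653306085*t + 44878350513632*t^2 + 262251231484948*t^3 + 176106887267641*t^4 + 107525917976674*t^5)^{147} mod (268109855928469,f) = 55069573235501 + 230164534651881*t + 99343469636172*t^2 + 55332385564481*t^3 + 207740426158071*t^4 + 34576871108610*t^5.

55069573235501 + 230164534651881*t + 99343469636172*t^2 + 55332385564481*t^3 + 207740426158071*t^4 + 34576871108610*t^5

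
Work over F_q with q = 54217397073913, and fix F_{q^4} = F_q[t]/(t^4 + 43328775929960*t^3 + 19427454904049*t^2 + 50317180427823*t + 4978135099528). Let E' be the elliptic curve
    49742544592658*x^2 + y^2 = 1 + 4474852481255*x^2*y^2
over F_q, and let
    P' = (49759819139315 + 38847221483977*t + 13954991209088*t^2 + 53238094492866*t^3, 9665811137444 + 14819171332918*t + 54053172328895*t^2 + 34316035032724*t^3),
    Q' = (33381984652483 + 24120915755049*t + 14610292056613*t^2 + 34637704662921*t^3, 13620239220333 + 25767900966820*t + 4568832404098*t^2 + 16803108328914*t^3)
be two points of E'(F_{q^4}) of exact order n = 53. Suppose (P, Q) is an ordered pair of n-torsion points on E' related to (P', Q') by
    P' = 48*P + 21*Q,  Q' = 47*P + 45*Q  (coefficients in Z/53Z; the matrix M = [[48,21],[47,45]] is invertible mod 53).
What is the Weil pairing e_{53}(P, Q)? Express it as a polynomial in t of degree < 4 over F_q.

Under M = [[48,21],[47,45]] in GL_2(Z/53), e_{53}(P',Q') = e_{53}(P,Q)^(48*45-21*47 mod 53).
Inverting 7 mod 53: 38. Thus e_{53}(P,Q) = e(P',Q')^{38}.
Map (x,y)_Ed via u=(1+y)/(1-y), v=(1+y)/((1-y)x) to Montgomery A=0,B=1287031986679; then to (a',b')=(1690648629282,0).
Run Miller on y^2=x^3+1690648629282*x over F_{54217397073913}: ladder 110101 (6 bits); e = f_P(D_Q)/f_Q(D_P).
Result: e(P',Q') = 28331463662129 + 38841071123021*t + 7705698215488*t^2 + 13151068106077*t^3.
(28331463662129 + 38841071123021*t + 7705698215488*t^2 + 13151068106077*t^3)^{38} mod (54217397073913,f) = 28988504971710 + 15656051970317*t + 30606868680239*t^2 + 25508940302317*t^3.

28988504971710 + 15656051970317*t + 30606868680239*t^2 + 25508940302317*t^3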